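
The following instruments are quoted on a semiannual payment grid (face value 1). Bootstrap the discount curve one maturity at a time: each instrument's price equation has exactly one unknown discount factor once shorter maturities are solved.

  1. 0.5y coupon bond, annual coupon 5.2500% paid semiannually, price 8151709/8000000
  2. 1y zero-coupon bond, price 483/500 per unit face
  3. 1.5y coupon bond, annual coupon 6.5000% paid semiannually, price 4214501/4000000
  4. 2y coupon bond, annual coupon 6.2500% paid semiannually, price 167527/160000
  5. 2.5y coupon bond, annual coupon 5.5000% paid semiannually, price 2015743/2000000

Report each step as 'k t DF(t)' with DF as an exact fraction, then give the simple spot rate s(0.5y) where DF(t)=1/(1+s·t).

1 1/2 9929/10000
2 1 483/500
3 3/2 2397/2500
4 2 9269/10000
5 5/2 439/500
s(0.5y) = (1/(9929/10000) − 1)/(1/2) = 142/9929 ≈ 1.4302%

step 1 [0.5y] bond c/2=21/800: DF=(8151709/8000000 − 21/800·(0))/(1+21/800) = 9929/10000 ≈ 0.992900
step 2 [1y] zero: DF = P = 483/500 ≈ 0.966000
step 3 [1.5y] bond c/2=13/400: DF=(4214501/4000000 − 13/400·(0.992900+0.966000))/(1+13/400) = 2397/2500 ≈ 0.958800
step 4 [2y] bond c/2=1/32: DF=(167527/160000 − 1/32·(0.992900+0.966000+0.958800))/(1+1/32) = 9269/10000 ≈ 0.926900
step 5 [2.5y] bond c/2=11/400: DF=(2015743/2000000 − 11/400·(0.992900+0.966000+0.958800+0.926900))/(1+11/400) = 439/500 ≈ 0.878000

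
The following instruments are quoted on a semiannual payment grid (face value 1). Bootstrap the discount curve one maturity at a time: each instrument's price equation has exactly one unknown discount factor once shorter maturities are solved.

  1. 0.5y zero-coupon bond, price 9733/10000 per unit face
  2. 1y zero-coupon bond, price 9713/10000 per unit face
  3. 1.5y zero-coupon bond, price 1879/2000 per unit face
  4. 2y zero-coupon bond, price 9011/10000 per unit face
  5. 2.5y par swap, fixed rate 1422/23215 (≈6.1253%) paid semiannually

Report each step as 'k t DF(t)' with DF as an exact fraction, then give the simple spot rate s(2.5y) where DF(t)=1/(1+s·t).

step 1 [0.5y] zero: DF = P = 9733/10000 ≈ 0.973300
step 2 [1y] zero: DF = P = 9713/10000 ≈ 0.971300
step 3 [1.5y] zero: DF = P = 1879/2000 ≈ 0.939500
step 4 [2y] zero: DF = P = 9011/10000 ≈ 0.901100
step 5 [2.5y] swap r/2=711/23215: DF=(1 − 711/23215·(0.973300+0.971300+0.939500+0.901100))/(1+711/23215) = 4289/5000 ≈ 0.857800

1 1/2 9733/10000
2 1 9713/10000
3 3/2 1879/2000
4 2 9011/10000
5 5/2 4289/5000
s(2.5y) = (1/(4289/5000) − 1)/(5/2) = 1422/21445 ≈ 6.6309%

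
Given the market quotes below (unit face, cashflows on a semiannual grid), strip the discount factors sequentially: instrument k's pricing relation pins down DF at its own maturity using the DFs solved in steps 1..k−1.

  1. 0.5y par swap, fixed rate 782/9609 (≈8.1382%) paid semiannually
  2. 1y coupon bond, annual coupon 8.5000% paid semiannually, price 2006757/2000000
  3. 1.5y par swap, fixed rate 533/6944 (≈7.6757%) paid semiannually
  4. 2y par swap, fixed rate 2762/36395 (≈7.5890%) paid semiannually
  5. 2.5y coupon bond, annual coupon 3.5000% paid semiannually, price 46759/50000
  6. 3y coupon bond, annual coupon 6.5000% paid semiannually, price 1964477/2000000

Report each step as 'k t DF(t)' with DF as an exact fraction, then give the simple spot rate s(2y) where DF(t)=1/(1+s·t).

1 1/2 9609/10000
2 1 9233/10000
3 3/2 4467/5000
4 2 8619/10000
5 5/2 1713/2000
6 3 4049/5000
s(2y) = (1/(8619/10000) − 1)/(2) = 1381/17238 ≈ 8.0114%

step 1 [0.5y] swap r/2=391/9609: DF=(1 − 391/9609·(0))/(1+391/9609) = 9609/10000 ≈ 0.960900
step 2 [1y] bond c/2=17/400: DF=(2006757/2000000 − 17/400·(0.960900))/(1+17/400) = 9233/10000 ≈ 0.923300
step 3 [1.5y] swap r/2=533/13888: DF=(1 − 533/13888·(0.960900+0.923300))/(1+533/13888) = 4467/5000 ≈ 0.893400
step 4 [2y] swap r/2=1381/36395: DF=(1 − 1381/36395·(0.960900+0.923300+0.893400))/(1+1381/36395) = 8619/10000 ≈ 0.861900
step 5 [2.5y] bond c/2=7/400: DF=(46759/50000 − 7/400·(0.960900+0.923300+0.893400+0.861900))/(1+7/400) = 1713/2000 ≈ 0.856500
step 6 [3y] bond c/2=13/400: DF=(1964477/2000000 − 13/400·(0.960900+0.923300+0.893400+0.861900+0.856500))/(1+13/400) = 4049/5000 ≈ 0.809800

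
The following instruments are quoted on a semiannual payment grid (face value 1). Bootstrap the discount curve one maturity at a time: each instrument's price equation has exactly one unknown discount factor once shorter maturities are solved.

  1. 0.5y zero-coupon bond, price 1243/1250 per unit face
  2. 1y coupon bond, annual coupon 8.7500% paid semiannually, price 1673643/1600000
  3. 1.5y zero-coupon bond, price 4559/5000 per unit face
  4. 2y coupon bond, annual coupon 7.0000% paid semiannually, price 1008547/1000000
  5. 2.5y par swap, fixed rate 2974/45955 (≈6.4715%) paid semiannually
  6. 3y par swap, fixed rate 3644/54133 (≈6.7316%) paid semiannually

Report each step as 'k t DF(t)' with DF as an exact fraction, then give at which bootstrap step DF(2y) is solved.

1 1/2 1243/1250
2 1 1921/2000
3 3/2 4559/5000
4 2 351/400
5 5/2 8513/10000
6 3 4089/5000
DF(2y) is solved at step 4

step 1 [0.5y] zero: DF = P = 1243/1250 ≈ 0.994400
step 2 [1y] bond c/2=7/160: DF=(1673643/1600000 − 7/160·(0.994400))/(1+7/160) = 1921/2000 ≈ 0.960500
step 3 [1.5y] zero: DF = P = 4559/5000 ≈ 0.911800
step 4 [2y] bond c/2=7/200: DF=(1008547/1000000 − 7/200·(0.994400+0.960500+0.911800))/(1+7/200) = 351/400 ≈ 0.877500
step 5 [2.5y] swap r/2=1487/45955: DF=(1 − 1487/45955·(0.994400+0.960500+0.911800+0.877500))/(1+1487/45955) = 8513/10000 ≈ 0.851300
step 6 [3y] swap r/2=1822/54133: DF=(1 − 1822/54133·(0.994400+0.960500+0.911800+0.877500+0.851300))/(1+1822/54133) = 4089/5000 ≈ 0.817800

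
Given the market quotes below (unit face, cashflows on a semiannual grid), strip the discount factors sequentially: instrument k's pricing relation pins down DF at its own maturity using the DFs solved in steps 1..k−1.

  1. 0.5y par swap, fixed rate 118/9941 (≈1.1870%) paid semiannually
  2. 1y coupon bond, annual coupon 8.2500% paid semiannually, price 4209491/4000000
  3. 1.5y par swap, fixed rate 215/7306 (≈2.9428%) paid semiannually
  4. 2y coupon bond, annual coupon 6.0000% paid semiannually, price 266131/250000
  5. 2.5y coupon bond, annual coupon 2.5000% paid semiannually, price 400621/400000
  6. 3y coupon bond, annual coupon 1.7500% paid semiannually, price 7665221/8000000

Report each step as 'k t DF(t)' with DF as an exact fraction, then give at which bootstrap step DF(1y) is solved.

step 1 [0.5y] swap r/2=59/9941: DF=(1 − 59/9941·(0))/(1+59/9941) = 9941/10000 ≈ 0.994100
step 2 [1y] bond c/2=33/800: DF=(4209491/4000000 − 33/800·(0.994100))/(1+33/800) = 9713/10000 ≈ 0.971300
step 3 [1.5y] swap r/2=215/14612: DF=(1 − 215/14612·(0.994100+0.971300))/(1+215/14612) = 957/1000 ≈ 0.957000
step 4 [2y] bond c/2=3/100: DF=(266131/250000 − 3/100·(0.994100+0.971300+0.957000))/(1+3/100) = 2371/2500 ≈ 0.948400
step 5 [2.5y] bond c/2=1/80: DF=(400621/400000 − 1/80·(0.994100+0.971300+0.957000+0.948400))/(1+1/80) = 4707/5000 ≈ 0.941400
step 6 [3y] bond c/2=7/800: DF=(7665221/8000000 − 7/800·(0.994100+0.971300+0.957000+0.948400+0.941400))/(1+7/800) = 9081/10000 ≈ 0.908100

1 1/2 9941/10000
2 1 9713/10000
3 3/2 957/1000
4 2 2371/2500
5 5/2 4707/5000
6 3 9081/10000
DF(1y) is solved at step 2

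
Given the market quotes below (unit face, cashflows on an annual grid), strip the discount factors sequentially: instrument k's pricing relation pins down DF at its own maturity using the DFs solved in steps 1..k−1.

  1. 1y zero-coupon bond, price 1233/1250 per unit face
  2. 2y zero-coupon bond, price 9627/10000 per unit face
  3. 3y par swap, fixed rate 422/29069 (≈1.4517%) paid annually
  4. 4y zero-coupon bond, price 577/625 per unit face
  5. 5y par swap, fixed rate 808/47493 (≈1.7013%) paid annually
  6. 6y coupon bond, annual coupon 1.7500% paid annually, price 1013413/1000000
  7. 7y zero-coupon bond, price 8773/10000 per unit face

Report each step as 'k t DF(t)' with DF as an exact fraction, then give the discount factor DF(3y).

step 1 [1y] zero: DF = P = 1233/1250 ≈ 0.986400
step 2 [2y] zero: DF = P = 9627/10000 ≈ 0.962700
step 3 [3y] swap r/1=422/29069: DF=(1 − 422/29069·(0.986400+0.962700))/(1+422/29069) = 4789/5000 ≈ 0.957800
step 4 [4y] zero: DF = P = 577/625 ≈ 0.923200
step 5 [5y] swap r/1=808/47493: DF=(1 − 808/47493·(0.986400+0.962700+0.957800+0.923200))/(1+808/47493) = 1149/1250 ≈ 0.919200
step 6 [6y] bond c/1=7/400: DF=(1013413/1000000 − 7/400·(0.986400+0.962700+0.957800+0.923200+0.919200))/(1+7/400) = 9143/10000 ≈ 0.914300
step 7 [7y] zero: DF = P = 8773/10000 ≈ 0.877300

1 1 1233/1250
2 2 9627/10000
3 3 4789/5000
4 4 577/625
5 5 1149/1250
6 6 9143/10000
7 7 8773/10000
DF(3y) = 4789/5000 ≈ 0.957800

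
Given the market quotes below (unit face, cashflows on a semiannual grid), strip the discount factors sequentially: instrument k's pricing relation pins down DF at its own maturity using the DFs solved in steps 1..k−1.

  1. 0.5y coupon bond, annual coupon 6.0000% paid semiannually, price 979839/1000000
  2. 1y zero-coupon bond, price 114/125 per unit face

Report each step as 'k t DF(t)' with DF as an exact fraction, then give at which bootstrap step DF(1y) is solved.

1 1/2 9513/10000
2 1 114/125
DF(1y) is solved at step 2

step 1 [0.5y] bond c/2=3/100: DF=(979839/1000000 − 3/100·(0))/(1+3/100) = 9513/10000 ≈ 0.951300
step 2 [1y] zero: DF = P = 114/125 ≈ 0.912000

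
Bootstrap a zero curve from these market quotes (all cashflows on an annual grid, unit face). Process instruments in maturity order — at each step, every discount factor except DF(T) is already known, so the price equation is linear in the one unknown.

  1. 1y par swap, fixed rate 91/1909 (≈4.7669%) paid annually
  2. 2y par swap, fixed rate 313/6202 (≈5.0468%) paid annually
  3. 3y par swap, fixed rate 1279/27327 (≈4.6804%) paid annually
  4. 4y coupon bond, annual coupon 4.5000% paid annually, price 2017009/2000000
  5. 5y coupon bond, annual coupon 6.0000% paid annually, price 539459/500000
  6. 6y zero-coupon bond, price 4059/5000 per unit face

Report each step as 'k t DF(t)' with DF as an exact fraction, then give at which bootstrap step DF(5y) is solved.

1 1 1909/2000
2 2 9061/10000
3 3 8721/10000
4 4 4237/5000
5 5 1019/1250
6 6 4059/5000
DF(5y) is solved at step 5

step 1 [1y] swap r/1=91/1909: DF=(1 − 91/1909·(0))/(1+91/1909) = 1909/2000 ≈ 0.954500
step 2 [2y] swap r/1=313/6202: DF=(1 − 313/6202·(0.954500))/(1+313/6202) = 9061/10000 ≈ 0.906100
step 3 [3y] swap r/1=1279/27327: DF=(1 − 1279/27327·(0.954500+0.906100))/(1+1279/27327) = 8721/10000 ≈ 0.872100
step 4 [4y] bond c/1=9/200: DF=(2017009/2000000 − 9/200·(0.954500+0.906100+0.872100))/(1+9/200) = 4237/5000 ≈ 0.847400
step 5 [5y] bond c/1=3/50: DF=(539459/500000 − 3/50·(0.954500+0.906100+0.872100+0.847400))/(1+3/50) = 1019/1250 ≈ 0.815200
step 6 [6y] zero: DF = P = 4059/5000 ≈ 0.811800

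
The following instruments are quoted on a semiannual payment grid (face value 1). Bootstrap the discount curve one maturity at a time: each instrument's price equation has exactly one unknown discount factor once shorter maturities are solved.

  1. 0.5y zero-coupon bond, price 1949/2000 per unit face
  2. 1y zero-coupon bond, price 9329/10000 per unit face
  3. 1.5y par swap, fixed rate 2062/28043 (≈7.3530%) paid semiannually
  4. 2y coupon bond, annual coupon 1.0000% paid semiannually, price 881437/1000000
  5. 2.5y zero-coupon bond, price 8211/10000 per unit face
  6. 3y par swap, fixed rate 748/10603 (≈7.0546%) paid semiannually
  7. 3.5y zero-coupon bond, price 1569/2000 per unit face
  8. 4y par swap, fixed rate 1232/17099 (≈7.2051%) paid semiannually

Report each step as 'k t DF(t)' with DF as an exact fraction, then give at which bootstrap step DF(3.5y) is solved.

1 1/2 1949/2000
2 1 9329/10000
3 3/2 8969/10000
4 2 8631/10000
5 5/2 8211/10000
6 3 813/1000
7 7/2 1569/2000
8 4 471/625
DF(3.5y) is solved at step 7

step 1 [0.5y] zero: DF = P = 1949/2000 ≈ 0.974500
step 2 [1y] zero: DF = P = 9329/10000 ≈ 0.932900
step 3 [1.5y] swap r/2=1031/28043: DF=(1 − 1031/28043·(0.974500+0.932900))/(1+1031/28043) = 8969/10000 ≈ 0.896900
step 4 [2y] bond c/2=1/200: DF=(881437/1000000 − 1/200·(0.974500+0.932900+0.896900))/(1+1/200) = 8631/10000 ≈ 0.863100
step 5 [2.5y] zero: DF = P = 8211/10000 ≈ 0.821100
step 6 [3y] swap r/2=374/10603: DF=(1 − 374/10603·(0.974500+0.932900+0.896900+0.863100+0.821100))/(1+374/10603) = 813/1000 ≈ 0.813000
step 7 [3.5y] zero: DF = P = 1569/2000 ≈ 0.784500
step 8 [4y] swap r/2=616/17099: DF=(1 − 616/17099·(0.974500+0.932900+0.896900+0.863100+0.821100+0.813000+0.784500))/(1+616/17099) = 471/625 ≈ 0.753600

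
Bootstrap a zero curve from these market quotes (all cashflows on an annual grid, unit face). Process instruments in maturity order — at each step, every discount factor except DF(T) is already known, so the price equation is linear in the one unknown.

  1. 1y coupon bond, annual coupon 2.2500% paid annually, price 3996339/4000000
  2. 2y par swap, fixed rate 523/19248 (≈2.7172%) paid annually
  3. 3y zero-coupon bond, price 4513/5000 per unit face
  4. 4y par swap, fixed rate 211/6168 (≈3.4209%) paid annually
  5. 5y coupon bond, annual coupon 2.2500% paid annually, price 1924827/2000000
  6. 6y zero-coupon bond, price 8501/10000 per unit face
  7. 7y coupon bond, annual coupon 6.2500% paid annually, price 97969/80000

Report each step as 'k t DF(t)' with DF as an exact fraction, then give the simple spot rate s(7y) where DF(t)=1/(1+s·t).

step 1 [1y] bond c/1=9/400: DF=(3996339/4000000 − 9/400·(0))/(1+9/400) = 9771/10000 ≈ 0.977100
step 2 [2y] swap r/1=523/19248: DF=(1 − 523/19248·(0.977100))/(1+523/19248) = 9477/10000 ≈ 0.947700
step 3 [3y] zero: DF = P = 4513/5000 ≈ 0.902600
step 4 [4y] swap r/1=211/6168: DF=(1 − 211/6168·(0.977100+0.947700+0.902600))/(1+211/6168) = 4367/5000 ≈ 0.873400
step 5 [5y] bond c/1=9/400: DF=(1924827/2000000 − 9/400·(0.977100+0.947700+0.902600+0.873400))/(1+9/400) = 4299/5000 ≈ 0.859800
step 6 [6y] zero: DF = P = 8501/10000 ≈ 0.850100
step 7 [7y] bond c/1=1/16: DF=(97969/80000 − 1/16·(0.977100+0.947700+0.902600+0.873400+0.859800+0.850100))/(1+1/16) = 8343/10000 ≈ 0.834300

1 1 9771/10000
2 2 9477/10000
3 3 4513/5000
4 4 4367/5000
5 5 4299/5000
6 6 8501/10000
7 7 8343/10000
s(7y) = (1/(8343/10000) − 1)/(7) = 1657/58401 ≈ 2.8373%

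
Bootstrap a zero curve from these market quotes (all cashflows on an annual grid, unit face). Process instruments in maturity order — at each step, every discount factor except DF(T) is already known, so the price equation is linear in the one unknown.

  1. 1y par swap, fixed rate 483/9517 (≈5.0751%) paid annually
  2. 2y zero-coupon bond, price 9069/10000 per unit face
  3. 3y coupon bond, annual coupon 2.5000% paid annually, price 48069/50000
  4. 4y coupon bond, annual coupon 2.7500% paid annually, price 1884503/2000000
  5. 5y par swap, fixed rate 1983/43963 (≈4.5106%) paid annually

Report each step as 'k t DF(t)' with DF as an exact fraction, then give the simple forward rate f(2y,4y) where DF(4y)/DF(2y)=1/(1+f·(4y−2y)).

step 1 [1y] swap r/1=483/9517: DF=(1 − 483/9517·(0))/(1+483/9517) = 9517/10000 ≈ 0.951700
step 2 [2y] zero: DF = P = 9069/10000 ≈ 0.906900
step 3 [3y] bond c/1=1/40: DF=(48069/50000 − 1/40·(0.951700+0.906900))/(1+1/40) = 4463/5000 ≈ 0.892600
step 4 [4y] bond c/1=11/400: DF=(1884503/2000000 − 11/400·(0.951700+0.906900+0.892600))/(1+11/400) = 4217/5000 ≈ 0.843400
step 5 [5y] swap r/1=1983/43963: DF=(1 − 1983/43963·(0.951700+0.906900+0.892600+0.843400))/(1+1983/43963) = 8017/10000 ≈ 0.801700

1 1 9517/10000
2 2 9069/10000
3 3 4463/5000
4 4 4217/5000
5 5 8017/10000
f(2y,4y) = ((9069/10000)/(4217/5000) − 1)/(2) = 635/16868 ≈ 3.7645%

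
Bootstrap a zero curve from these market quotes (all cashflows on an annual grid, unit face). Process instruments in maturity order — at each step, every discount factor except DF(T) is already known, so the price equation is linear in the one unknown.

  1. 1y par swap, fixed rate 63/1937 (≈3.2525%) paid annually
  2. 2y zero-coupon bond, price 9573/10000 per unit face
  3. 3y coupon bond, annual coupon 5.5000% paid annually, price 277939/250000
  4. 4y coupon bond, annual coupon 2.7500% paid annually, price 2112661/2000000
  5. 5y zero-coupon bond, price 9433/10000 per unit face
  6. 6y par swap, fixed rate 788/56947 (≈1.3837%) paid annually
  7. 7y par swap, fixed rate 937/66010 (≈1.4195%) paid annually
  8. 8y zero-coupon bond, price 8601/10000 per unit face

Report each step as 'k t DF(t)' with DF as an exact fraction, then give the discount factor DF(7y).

step 1 [1y] swap r/1=63/1937: DF=(1 − 63/1937·(0))/(1+63/1937) = 1937/2000 ≈ 0.968500
step 2 [2y] zero: DF = P = 9573/10000 ≈ 0.957300
step 3 [3y] bond c/1=11/200: DF=(277939/250000 − 11/200·(0.968500+0.957300))/(1+11/200) = 4767/5000 ≈ 0.953400
step 4 [4y] bond c/1=11/400: DF=(2112661/2000000 − 11/400·(0.968500+0.957300+0.953400))/(1+11/400) = 951/1000 ≈ 0.951000
step 5 [5y] zero: DF = P = 9433/10000 ≈ 0.943300
step 6 [6y] swap r/1=788/56947: DF=(1 − 788/56947·(0.968500+0.957300+0.953400+0.951000+0.943300))/(1+788/56947) = 2303/2500 ≈ 0.921200
step 7 [7y] swap r/1=937/66010: DF=(1 − 937/66010·(0.968500+0.957300+0.953400+0.951000+0.943300+0.921200))/(1+937/66010) = 9063/10000 ≈ 0.906300
step 8 [8y] zero: DF = P = 8601/10000 ≈ 0.860100

1 1 1937/2000
2 2 9573/10000
3 3 4767/5000
4 4 951/1000
5 5 9433/10000
6 6 2303/2500
7 7 9063/10000
8 8 8601/10000
DF(7y) = 9063/10000 ≈ 0.906300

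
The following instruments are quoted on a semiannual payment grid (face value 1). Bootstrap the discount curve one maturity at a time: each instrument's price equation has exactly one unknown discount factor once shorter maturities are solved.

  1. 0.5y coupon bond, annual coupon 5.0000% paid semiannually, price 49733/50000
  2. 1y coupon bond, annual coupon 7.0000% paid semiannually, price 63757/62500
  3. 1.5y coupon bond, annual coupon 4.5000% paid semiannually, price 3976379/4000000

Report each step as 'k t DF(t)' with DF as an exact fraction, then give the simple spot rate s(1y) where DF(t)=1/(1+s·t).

1 1/2 1213/1250
2 1 1191/1250
3 3/2 9299/10000
s(1y) = (1/(1191/1250) − 1)/(1) = 59/1191 ≈ 4.9538%

step 1 [0.5y] bond c/2=1/40: DF=(49733/50000 − 1/40·(0))/(1+1/40) = 1213/1250 ≈ 0.970400
step 2 [1y] bond c/2=7/200: DF=(63757/62500 − 7/200·(0.970400))/(1+7/200) = 1191/1250 ≈ 0.952800
step 3 [1.5y] bond c/2=9/400: DF=(3976379/4000000 − 9/400·(0.970400+0.952800))/(1+9/400) = 9299/10000 ≈ 0.929900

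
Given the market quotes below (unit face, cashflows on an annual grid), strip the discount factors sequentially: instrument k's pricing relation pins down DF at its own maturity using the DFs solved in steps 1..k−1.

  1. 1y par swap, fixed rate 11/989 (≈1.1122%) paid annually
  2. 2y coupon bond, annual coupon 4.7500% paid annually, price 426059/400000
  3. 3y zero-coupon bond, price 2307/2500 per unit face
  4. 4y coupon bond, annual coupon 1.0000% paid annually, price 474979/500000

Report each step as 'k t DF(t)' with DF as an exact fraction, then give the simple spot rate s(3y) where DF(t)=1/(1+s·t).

step 1 [1y] swap r/1=11/989: DF=(1 − 11/989·(0))/(1+11/989) = 989/1000 ≈ 0.989000
step 2 [2y] bond c/1=19/400: DF=(426059/400000 − 19/400·(0.989000))/(1+19/400) = 243/250 ≈ 0.972000
step 3 [3y] zero: DF = P = 2307/2500 ≈ 0.922800
step 4 [4y] bond c/1=1/100: DF=(474979/500000 − 1/100·(0.989000+0.972000+0.922800))/(1+1/100) = 114/125 ≈ 0.912000

1 1 989/1000
2 2 243/250
3 3 2307/2500
4 4 114/125
s(3y) = (1/(2307/2500) − 1)/(3) = 193/6921 ≈ 2.7886%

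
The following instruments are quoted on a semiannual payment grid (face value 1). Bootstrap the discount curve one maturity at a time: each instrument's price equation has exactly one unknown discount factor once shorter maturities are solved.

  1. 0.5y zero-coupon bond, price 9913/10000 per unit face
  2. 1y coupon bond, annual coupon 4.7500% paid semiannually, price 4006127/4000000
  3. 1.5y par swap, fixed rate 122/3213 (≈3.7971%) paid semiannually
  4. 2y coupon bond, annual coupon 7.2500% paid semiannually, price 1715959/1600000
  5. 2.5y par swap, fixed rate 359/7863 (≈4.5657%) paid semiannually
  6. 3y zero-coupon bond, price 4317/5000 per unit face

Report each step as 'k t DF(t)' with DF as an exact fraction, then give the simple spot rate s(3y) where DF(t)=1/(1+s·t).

step 1 [0.5y] zero: DF = P = 9913/10000 ≈ 0.991300
step 2 [1y] bond c/2=19/800: DF=(4006127/4000000 − 19/800·(0.991300))/(1+19/800) = 9553/10000 ≈ 0.955300
step 3 [1.5y] swap r/2=61/3213: DF=(1 − 61/3213·(0.991300+0.955300))/(1+61/3213) = 9451/10000 ≈ 0.945100
step 4 [2y] bond c/2=29/800: DF=(1715959/1600000 − 29/800·(0.991300+0.955300+0.945100))/(1+29/800) = 4669/5000 ≈ 0.933800
step 5 [2.5y] swap r/2=359/15726: DF=(1 − 359/15726·(0.991300+0.955300+0.945100+0.933800))/(1+359/15726) = 8923/10000 ≈ 0.892300
step 6 [3y] zero: DF = P = 4317/5000 ≈ 0.863400

1 1/2 9913/10000
2 1 9553/10000
3 3/2 9451/10000
4 2 4669/5000
5 5/2 8923/10000
6 3 4317/5000
s(3y) = (1/(4317/5000) − 1)/(3) = 683/12951 ≈ 5.2737%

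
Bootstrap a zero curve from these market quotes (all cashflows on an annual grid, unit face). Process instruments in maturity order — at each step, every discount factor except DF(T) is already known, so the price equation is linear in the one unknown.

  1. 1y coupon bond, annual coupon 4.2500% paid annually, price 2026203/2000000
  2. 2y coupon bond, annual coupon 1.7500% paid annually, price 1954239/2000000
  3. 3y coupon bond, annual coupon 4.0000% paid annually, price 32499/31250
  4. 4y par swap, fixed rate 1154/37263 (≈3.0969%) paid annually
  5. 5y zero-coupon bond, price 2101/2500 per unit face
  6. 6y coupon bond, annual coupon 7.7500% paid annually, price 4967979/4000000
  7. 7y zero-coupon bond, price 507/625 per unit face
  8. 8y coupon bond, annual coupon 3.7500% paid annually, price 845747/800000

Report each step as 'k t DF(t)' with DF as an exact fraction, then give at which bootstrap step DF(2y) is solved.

step 1 [1y] bond c/1=17/400: DF=(2026203/2000000 − 17/400·(0))/(1+17/400) = 4859/5000 ≈ 0.971800
step 2 [2y] bond c/1=7/400: DF=(1954239/2000000 − 7/400·(0.971800))/(1+7/400) = 2359/2500 ≈ 0.943600
step 3 [3y] bond c/1=1/25: DF=(32499/31250 − 1/25·(0.971800+0.943600))/(1+1/25) = 9263/10000 ≈ 0.926300
step 4 [4y] swap r/1=1154/37263: DF=(1 − 1154/37263·(0.971800+0.943600+0.926300))/(1+1154/37263) = 4423/5000 ≈ 0.884600
step 5 [5y] zero: DF = P = 2101/2500 ≈ 0.840400
step 6 [6y] bond c/1=31/400: DF=(4967979/4000000 − 31/400·(0.971800+0.943600+0.926300+0.884600+0.840400))/(1+31/400) = 4121/5000 ≈ 0.824200
step 7 [7y] zero: DF = P = 507/625 ≈ 0.811200
step 8 [8y] bond c/1=3/80: DF=(845747/800000 − 3/80·(0.971800+0.943600+0.926300+0.884600+0.840400+0.824200+0.811200))/(1+3/80) = 1987/2500 ≈ 0.794800

1 1 4859/5000
2 2 2359/2500
3 3 9263/10000
4 4 4423/5000
5 5 2101/2500
6 6 4121/5000
7 7 507/625
8 8 1987/2500
DF(2y) is solved at step 2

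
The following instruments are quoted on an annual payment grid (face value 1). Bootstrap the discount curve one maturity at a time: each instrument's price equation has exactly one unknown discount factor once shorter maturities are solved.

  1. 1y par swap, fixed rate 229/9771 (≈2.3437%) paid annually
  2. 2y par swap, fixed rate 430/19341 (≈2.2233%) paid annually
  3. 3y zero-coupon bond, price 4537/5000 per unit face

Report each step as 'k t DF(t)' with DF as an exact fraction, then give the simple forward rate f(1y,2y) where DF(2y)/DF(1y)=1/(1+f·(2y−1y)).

step 1 [1y] swap r/1=229/9771: DF=(1 − 229/9771·(0))/(1+229/9771) = 9771/10000 ≈ 0.977100
step 2 [2y] swap r/1=430/19341: DF=(1 − 430/19341·(0.977100))/(1+430/19341) = 957/1000 ≈ 0.957000
step 3 [3y] zero: DF = P = 4537/5000 ≈ 0.907400

1 1 9771/10000
2 2 957/1000
3 3 4537/5000
f(1y,2y) = ((9771/10000)/(957/1000) − 1)/(1) = 67/3190 ≈ 2.1003%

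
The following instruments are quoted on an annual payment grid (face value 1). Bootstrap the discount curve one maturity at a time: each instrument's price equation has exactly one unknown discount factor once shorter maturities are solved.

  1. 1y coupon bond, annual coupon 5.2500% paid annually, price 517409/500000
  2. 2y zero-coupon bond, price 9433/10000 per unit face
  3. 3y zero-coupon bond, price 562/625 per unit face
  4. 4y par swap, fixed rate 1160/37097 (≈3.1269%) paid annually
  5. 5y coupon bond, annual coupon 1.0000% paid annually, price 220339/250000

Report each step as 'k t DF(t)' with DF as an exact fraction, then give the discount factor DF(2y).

step 1 [1y] bond c/1=21/400: DF=(517409/500000 − 21/400·(0))/(1+21/400) = 1229/1250 ≈ 0.983200
step 2 [2y] zero: DF = P = 9433/10000 ≈ 0.943300
step 3 [3y] zero: DF = P = 562/625 ≈ 0.899200
step 4 [4y] swap r/1=1160/37097: DF=(1 − 1160/37097·(0.983200+0.943300+0.899200))/(1+1160/37097) = 221/250 ≈ 0.884000
step 5 [5y] bond c/1=1/100: DF=(220339/250000 − 1/100·(0.983200+0.943300+0.899200+0.884000))/(1+1/100) = 8359/10000 ≈ 0.835900

1 1 1229/1250
2 2 9433/10000
3 3 562/625
4 4 221/250
5 5 8359/10000
DF(2y) = 9433/10000 ≈ 0.943300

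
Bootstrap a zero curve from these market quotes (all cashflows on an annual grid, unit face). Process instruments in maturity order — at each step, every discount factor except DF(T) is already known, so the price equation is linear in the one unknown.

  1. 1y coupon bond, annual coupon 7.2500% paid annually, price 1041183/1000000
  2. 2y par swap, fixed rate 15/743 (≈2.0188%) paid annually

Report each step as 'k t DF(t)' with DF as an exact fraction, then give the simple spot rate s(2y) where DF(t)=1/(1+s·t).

1 1 2427/2500
2 2 961/1000
s(2y) = (1/(961/1000) − 1)/(2) = 39/1922 ≈ 2.0291%

step 1 [1y] bond c/1=29/400: DF=(1041183/1000000 − 29/400·(0))/(1+29/400) = 2427/2500 ≈ 0.970800
step 2 [2y] swap r/1=15/743: DF=(1 − 15/743·(0.970800))/(1+15/743) = 961/1000 ≈ 0.961000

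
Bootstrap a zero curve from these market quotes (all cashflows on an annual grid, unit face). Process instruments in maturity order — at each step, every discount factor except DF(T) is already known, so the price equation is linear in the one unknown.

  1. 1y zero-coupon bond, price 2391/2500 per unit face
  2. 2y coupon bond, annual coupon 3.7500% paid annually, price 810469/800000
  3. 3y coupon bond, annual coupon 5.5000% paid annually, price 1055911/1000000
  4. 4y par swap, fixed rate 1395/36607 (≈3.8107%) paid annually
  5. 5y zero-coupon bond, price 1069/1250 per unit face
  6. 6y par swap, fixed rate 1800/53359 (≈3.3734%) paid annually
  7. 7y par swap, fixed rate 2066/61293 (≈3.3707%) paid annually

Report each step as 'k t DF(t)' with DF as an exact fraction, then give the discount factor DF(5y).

1 1 2391/2500
2 2 9419/10000
3 3 9019/10000
4 4 1721/2000
5 5 1069/1250
6 6 41/50
7 7 3967/5000
DF(5y) = 1069/1250 ≈ 0.855200

step 1 [1y] zero: DF = P = 2391/2500 ≈ 0.956400
step 2 [2y] bond c/1=3/80: DF=(810469/800000 − 3/80·(0.956400))/(1+3/80) = 9419/10000 ≈ 0.941900
step 3 [3y] bond c/1=11/200: DF=(1055911/1000000 − 11/200·(0.956400+0.941900))/(1+11/200) = 9019/10000 ≈ 0.901900
step 4 [4y] swap r/1=1395/36607: DF=(1 − 1395/36607·(0.956400+0.941900+0.901900))/(1+1395/36607) = 1721/2000 ≈ 0.860500
step 5 [5y] zero: DF = P = 1069/1250 ≈ 0.855200
step 6 [6y] swap r/1=1800/53359: DF=(1 − 1800/53359·(0.956400+0.941900+0.901900+0.860500+0.855200))/(1+1800/53359) = 41/50 ≈ 0.820000
step 7 [7y] swap r/1=2066/61293: DF=(1 − 2066/61293·(0.956400+0.941900+0.901900+0.860500+0.855200+0.820000))/(1+2066/61293) = 3967/5000 ≈ 0.793400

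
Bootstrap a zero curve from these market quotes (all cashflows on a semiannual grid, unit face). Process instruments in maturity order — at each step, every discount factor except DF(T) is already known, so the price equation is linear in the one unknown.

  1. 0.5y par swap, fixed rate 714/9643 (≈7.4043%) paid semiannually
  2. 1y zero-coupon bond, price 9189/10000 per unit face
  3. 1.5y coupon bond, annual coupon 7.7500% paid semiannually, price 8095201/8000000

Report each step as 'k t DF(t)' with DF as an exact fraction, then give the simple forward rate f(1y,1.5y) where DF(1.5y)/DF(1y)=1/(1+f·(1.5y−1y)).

step 1 [0.5y] swap r/2=357/9643: DF=(1 − 357/9643·(0))/(1+357/9643) = 9643/10000 ≈ 0.964300
step 2 [1y] zero: DF = P = 9189/10000 ≈ 0.918900
step 3 [1.5y] bond c/2=31/800: DF=(8095201/8000000 − 31/800·(0.964300+0.918900))/(1+31/800) = 9039/10000 ≈ 0.903900

1 1/2 9643/10000
2 1 9189/10000
3 3/2 9039/10000
f(1y,1.5y) = ((9189/10000)/(9039/10000) − 1)/(1/2) = 100/3013 ≈ 3.3190%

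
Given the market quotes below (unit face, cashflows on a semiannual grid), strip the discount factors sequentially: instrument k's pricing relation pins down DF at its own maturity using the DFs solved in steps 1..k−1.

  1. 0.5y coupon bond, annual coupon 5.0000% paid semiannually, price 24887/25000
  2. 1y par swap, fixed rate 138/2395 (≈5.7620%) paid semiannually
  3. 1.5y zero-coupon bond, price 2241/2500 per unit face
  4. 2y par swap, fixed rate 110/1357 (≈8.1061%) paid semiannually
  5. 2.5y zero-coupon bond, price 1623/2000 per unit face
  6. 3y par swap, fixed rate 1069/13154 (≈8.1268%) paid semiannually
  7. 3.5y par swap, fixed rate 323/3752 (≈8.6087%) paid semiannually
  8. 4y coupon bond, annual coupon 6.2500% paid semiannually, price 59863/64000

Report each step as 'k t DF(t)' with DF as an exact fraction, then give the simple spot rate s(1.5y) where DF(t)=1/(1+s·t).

1 1/2 607/625
2 1 1181/1250
3 3/2 2241/2500
4 2 1703/2000
5 5/2 1623/2000
6 3 3931/5000
7 7/2 927/1250
8 4 7251/10000
s(1.5y) = (1/(2241/2500) − 1)/(3/2) = 518/6723 ≈ 7.7049%

step 1 [0.5y] bond c/2=1/40: DF=(24887/25000 − 1/40·(0))/(1+1/40) = 607/625 ≈ 0.971200
step 2 [1y] swap r/2=69/2395: DF=(1 − 69/2395·(0.971200))/(1+69/2395) = 1181/1250 ≈ 0.944800
step 3 [1.5y] zero: DF = P = 2241/2500 ≈ 0.896400
step 4 [2y] swap r/2=55/1357: DF=(1 − 55/1357·(0.971200+0.944800+0.896400))/(1+55/1357) = 1703/2000 ≈ 0.851500
step 5 [2.5y] zero: DF = P = 1623/2000 ≈ 0.811500
step 6 [3y] swap r/2=1069/26308: DF=(1 − 1069/26308·(0.971200+0.944800+0.896400+0.851500+0.811500))/(1+1069/26308) = 3931/5000 ≈ 0.786200
step 7 [3.5y] swap r/2=323/7504: DF=(1 − 323/7504·(0.971200+0.944800+0.896400+0.851500+0.811500+0.786200))/(1+323/7504) = 927/1250 ≈ 0.741600
step 8 [4y] bond c/2=1/32: DF=(59863/64000 − 1/32·(0.971200+0.944800+0.896400+0.851500+0.811500+0.786200+0.741600))/(1+1/32) = 7251/10000 ≈ 0.725100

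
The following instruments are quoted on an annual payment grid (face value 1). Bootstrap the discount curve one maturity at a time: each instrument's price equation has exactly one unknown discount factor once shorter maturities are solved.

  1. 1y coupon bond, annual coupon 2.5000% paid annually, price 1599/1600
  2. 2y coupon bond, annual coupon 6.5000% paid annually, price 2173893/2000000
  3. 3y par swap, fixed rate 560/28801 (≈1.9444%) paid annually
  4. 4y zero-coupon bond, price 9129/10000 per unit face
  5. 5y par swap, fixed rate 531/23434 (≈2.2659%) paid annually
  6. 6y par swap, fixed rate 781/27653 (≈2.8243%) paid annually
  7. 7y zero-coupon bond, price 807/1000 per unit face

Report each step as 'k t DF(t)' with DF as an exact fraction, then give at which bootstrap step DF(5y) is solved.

step 1 [1y] bond c/1=1/40: DF=(1599/1600 − 1/40·(0))/(1+1/40) = 39/40 ≈ 0.975000
step 2 [2y] bond c/1=13/200: DF=(2173893/2000000 − 13/200·(0.975000))/(1+13/200) = 9611/10000 ≈ 0.961100
step 3 [3y] swap r/1=560/28801: DF=(1 − 560/28801·(0.975000+0.961100))/(1+560/28801) = 118/125 ≈ 0.944000
step 4 [4y] zero: DF = P = 9129/10000 ≈ 0.912900
step 5 [5y] swap r/1=531/23434: DF=(1 − 531/23434·(0.975000+0.961100+0.944000+0.912900))/(1+531/23434) = 4469/5000 ≈ 0.893800
step 6 [6y] swap r/1=781/27653: DF=(1 − 781/27653·(0.975000+0.961100+0.944000+0.912900+0.893800))/(1+781/27653) = 4219/5000 ≈ 0.843800
step 7 [7y] zero: DF = P = 807/1000 ≈ 0.807000

1 1 39/40
2 2 9611/10000
3 3 118/125
4 4 9129/10000
5 5 4469/5000
6 6 4219/5000
7 7 807/1000
DF(5y) is solved at step 5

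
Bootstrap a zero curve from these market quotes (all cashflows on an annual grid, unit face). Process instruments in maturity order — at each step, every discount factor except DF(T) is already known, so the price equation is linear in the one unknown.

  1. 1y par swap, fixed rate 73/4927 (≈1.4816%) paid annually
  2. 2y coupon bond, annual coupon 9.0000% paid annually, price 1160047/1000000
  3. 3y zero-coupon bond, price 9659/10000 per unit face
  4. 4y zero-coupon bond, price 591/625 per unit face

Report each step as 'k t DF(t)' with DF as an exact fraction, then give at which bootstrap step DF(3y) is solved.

step 1 [1y] swap r/1=73/4927: DF=(1 − 73/4927·(0))/(1+73/4927) = 4927/5000 ≈ 0.985400
step 2 [2y] bond c/1=9/100: DF=(1160047/1000000 − 9/100·(0.985400))/(1+9/100) = 9829/10000 ≈ 0.982900
step 3 [3y] zero: DF = P = 9659/10000 ≈ 0.965900
step 4 [4y] zero: DF = P = 591/625 ≈ 0.945600

1 1 4927/5000
2 2 9829/10000
3 3 9659/10000
4 4 591/625
DF(3y) is solved at step 3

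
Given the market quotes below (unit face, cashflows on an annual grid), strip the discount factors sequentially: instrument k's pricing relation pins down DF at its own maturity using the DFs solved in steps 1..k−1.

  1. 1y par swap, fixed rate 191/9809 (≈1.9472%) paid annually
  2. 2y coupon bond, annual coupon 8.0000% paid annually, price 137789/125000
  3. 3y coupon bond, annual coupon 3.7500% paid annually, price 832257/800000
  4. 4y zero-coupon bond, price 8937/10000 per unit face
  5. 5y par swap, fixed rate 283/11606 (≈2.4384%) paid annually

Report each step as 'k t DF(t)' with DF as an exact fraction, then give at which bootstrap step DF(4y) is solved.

1 1 9809/10000
2 2 237/250
3 3 933/1000
4 4 8937/10000
5 5 2217/2500
DF(4y) is solved at step 4

step 1 [1y] swap r/1=191/9809: DF=(1 − 191/9809·(0))/(1+191/9809) = 9809/10000 ≈ 0.980900
step 2 [2y] bond c/1=2/25: DF=(137789/125000 − 2/25·(0.980900))/(1+2/25) = 237/250 ≈ 0.948000
step 3 [3y] bond c/1=3/80: DF=(832257/800000 − 3/80·(0.980900+0.948000))/(1+3/80) = 933/1000 ≈ 0.933000
step 4 [4y] zero: DF = P = 8937/10000 ≈ 0.893700
step 5 [5y] swap r/1=283/11606: DF=(1 − 283/11606·(0.980900+0.948000+0.933000+0.893700))/(1+283/11606) = 2217/2500 ≈ 0.886800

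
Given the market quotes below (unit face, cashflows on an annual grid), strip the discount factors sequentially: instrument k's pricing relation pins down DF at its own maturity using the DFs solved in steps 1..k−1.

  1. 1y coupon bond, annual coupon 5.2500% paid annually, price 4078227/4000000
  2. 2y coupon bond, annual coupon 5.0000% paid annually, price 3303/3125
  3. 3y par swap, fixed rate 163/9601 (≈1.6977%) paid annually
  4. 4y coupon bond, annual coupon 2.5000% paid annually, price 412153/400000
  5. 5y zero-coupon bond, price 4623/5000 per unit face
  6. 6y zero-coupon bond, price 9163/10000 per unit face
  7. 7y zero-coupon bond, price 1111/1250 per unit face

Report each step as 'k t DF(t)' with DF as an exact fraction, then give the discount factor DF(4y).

1 1 9687/10000
2 2 1921/2000
3 3 9511/10000
4 4 187/200
5 5 4623/5000
6 6 9163/10000
7 7 1111/1250
DF(4y) = 187/200 ≈ 0.935000

step 1 [1y] bond c/1=21/400: DF=(4078227/4000000 − 21/400·(0))/(1+21/400) = 9687/10000 ≈ 0.968700
step 2 [2y] bond c/1=1/20: DF=(3303/3125 − 1/20·(0.968700))/(1+1/20) = 1921/2000 ≈ 0.960500
step 3 [3y] swap r/1=163/9601: DF=(1 − 163/9601·(0.968700+0.960500))/(1+163/9601) = 9511/10000 ≈ 0.951100
step 4 [4y] bond c/1=1/40: DF=(412153/400000 − 1/40·(0.968700+0.960500+0.951100))/(1+1/40) = 187/200 ≈ 0.935000
step 5 [5y] zero: DF = P = 4623/5000 ≈ 0.924600
step 6 [6y] zero: DF = P = 9163/10000 ≈ 0.916300
step 7 [7y] zero: DF = P = 1111/1250 ≈ 0.888800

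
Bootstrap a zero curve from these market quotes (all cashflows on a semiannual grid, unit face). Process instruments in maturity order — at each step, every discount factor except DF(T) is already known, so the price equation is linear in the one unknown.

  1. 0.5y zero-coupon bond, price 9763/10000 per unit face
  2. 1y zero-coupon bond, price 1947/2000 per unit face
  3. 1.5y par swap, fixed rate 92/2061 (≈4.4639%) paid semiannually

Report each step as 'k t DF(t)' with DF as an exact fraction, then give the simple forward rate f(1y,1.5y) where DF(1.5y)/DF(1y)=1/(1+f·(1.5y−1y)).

1 1/2 9763/10000
2 1 1947/2000
3 3/2 2339/2500
f(1y,1.5y) = ((1947/2000)/(2339/2500) − 1)/(1/2) = 379/4678 ≈ 8.1018%

step 1 [0.5y] zero: DF = P = 9763/10000 ≈ 0.976300
step 2 [1y] zero: DF = P = 1947/2000 ≈ 0.973500
step 3 [1.5y] swap r/2=46/2061: DF=(1 − 46/2061·(0.976300+0.973500))/(1+46/2061) = 2339/2500 ≈ 0.935600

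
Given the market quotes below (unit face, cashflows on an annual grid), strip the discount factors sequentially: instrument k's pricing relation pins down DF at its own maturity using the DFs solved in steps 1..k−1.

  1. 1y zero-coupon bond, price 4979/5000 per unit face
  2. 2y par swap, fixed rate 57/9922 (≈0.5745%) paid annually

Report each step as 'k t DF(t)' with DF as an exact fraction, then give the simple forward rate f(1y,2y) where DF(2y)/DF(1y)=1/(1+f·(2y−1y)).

step 1 [1y] zero: DF = P = 4979/5000 ≈ 0.995800
step 2 [2y] swap r/1=57/9922: DF=(1 − 57/9922·(0.995800))/(1+57/9922) = 4943/5000 ≈ 0.988600

1 1 4979/5000
2 2 4943/5000
f(1y,2y) = ((4979/5000)/(4943/5000) − 1)/(1) = 36/4943 ≈ 0.7283%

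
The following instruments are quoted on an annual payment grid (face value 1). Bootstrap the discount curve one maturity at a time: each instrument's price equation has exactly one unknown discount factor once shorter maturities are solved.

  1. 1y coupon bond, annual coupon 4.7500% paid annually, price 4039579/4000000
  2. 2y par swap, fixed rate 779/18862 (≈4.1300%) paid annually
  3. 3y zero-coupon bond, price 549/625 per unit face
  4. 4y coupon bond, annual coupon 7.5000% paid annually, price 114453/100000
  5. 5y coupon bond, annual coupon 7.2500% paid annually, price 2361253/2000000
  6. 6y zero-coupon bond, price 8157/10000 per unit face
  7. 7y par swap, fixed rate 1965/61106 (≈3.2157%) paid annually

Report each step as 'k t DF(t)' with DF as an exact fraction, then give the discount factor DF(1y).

1 1 9641/10000
2 2 9221/10000
3 3 549/625
4 4 4359/5000
5 5 171/200
6 6 8157/10000
7 7 1607/2000
DF(1y) = 9641/10000 ≈ 0.964100

step 1 [1y] bond c/1=19/400: DF=(4039579/4000000 − 19/400·(0))/(1+19/400) = 9641/10000 ≈ 0.964100
step 2 [2y] swap r/1=779/18862: DF=(1 − 779/18862·(0.964100))/(1+779/18862) = 9221/10000 ≈ 0.922100
step 3 [3y] zero: DF = P = 549/625 ≈ 0.878400
step 4 [4y] bond c/1=3/40: DF=(114453/100000 − 3/40·(0.964100+0.922100+0.878400))/(1+3/40) = 4359/5000 ≈ 0.871800
step 5 [5y] bond c/1=29/400: DF=(2361253/2000000 − 29/400·(0.964100+0.922100+0.878400+0.871800))/(1+29/400) = 171/200 ≈ 0.855000
step 6 [6y] zero: DF = P = 8157/10000 ≈ 0.815700
step 7 [7y] swap r/1=1965/61106: DF=(1 − 1965/61106·(0.964100+0.922100+0.878400+0.871800+0.855000+0.815700))/(1+1965/61106) = 1607/2000 ≈ 0.803500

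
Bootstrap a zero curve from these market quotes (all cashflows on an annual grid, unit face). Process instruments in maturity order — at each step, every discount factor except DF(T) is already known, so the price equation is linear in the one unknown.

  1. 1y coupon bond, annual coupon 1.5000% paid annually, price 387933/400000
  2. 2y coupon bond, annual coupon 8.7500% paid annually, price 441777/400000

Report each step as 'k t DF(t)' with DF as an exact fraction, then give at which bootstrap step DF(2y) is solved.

1 1 1911/2000
2 2 9387/10000
DF(2y) is solved at step 2

step 1 [1y] bond c/1=3/200: DF=(387933/400000 − 3/200·(0))/(1+3/200) = 1911/2000 ≈ 0.955500
step 2 [2y] bond c/1=7/80: DF=(441777/400000 − 7/80·(0.955500))/(1+7/80) = 9387/10000 ≈ 0.938700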